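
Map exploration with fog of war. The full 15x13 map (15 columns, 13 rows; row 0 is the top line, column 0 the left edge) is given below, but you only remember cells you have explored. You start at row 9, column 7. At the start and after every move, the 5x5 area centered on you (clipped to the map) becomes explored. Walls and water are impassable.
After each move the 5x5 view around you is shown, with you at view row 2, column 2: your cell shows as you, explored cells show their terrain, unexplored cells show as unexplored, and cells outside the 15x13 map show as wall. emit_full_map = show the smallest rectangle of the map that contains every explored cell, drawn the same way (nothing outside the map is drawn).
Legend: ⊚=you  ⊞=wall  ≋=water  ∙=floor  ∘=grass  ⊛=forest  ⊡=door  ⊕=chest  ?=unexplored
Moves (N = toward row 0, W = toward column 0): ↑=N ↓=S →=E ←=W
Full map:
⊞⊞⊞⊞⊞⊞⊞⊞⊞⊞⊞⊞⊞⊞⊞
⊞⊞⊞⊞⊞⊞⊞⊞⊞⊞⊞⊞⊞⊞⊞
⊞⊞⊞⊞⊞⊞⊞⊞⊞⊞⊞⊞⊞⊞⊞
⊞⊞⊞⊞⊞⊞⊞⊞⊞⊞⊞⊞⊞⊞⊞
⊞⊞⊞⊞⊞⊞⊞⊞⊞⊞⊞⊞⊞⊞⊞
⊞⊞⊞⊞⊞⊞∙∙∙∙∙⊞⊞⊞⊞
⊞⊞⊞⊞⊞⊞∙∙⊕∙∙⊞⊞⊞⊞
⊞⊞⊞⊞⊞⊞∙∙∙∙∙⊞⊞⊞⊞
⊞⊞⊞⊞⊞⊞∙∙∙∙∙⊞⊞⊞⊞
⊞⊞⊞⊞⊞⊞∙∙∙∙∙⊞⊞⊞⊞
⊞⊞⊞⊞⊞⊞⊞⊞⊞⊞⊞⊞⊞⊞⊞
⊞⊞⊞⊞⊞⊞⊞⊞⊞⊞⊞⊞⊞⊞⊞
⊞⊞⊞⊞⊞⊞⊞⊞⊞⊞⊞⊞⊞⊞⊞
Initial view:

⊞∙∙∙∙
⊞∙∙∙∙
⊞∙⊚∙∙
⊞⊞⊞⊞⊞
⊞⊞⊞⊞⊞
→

∙∙∙∙∙
∙∙∙∙∙
∙∙⊚∙∙
⊞⊞⊞⊞⊞
⊞⊞⊞⊞⊞

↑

∙∙⊕∙∙
∙∙∙∙∙
∙∙⊚∙∙
∙∙∙∙∙
⊞⊞⊞⊞⊞

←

⊞∙∙⊕∙
⊞∙∙∙∙
⊞∙⊚∙∙
⊞∙∙∙∙
⊞⊞⊞⊞⊞

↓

⊞∙∙∙∙
⊞∙∙∙∙
⊞∙⊚∙∙
⊞⊞⊞⊞⊞
⊞⊞⊞⊞⊞

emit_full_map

⊞∙∙⊕∙∙
⊞∙∙∙∙∙
⊞∙∙∙∙∙
⊞∙⊚∙∙∙
⊞⊞⊞⊞⊞⊞
⊞⊞⊞⊞⊞⊞

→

∙∙∙∙∙
∙∙∙∙∙
∙∙⊚∙∙
⊞⊞⊞⊞⊞
⊞⊞⊞⊞⊞

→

∙∙∙∙⊞
∙∙∙∙⊞
∙∙⊚∙⊞
⊞⊞⊞⊞⊞
⊞⊞⊞⊞⊞

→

∙∙∙⊞⊞
∙∙∙⊞⊞
∙∙⊚⊞⊞
⊞⊞⊞⊞⊞
⊞⊞⊞⊞⊞

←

∙∙∙∙⊞
∙∙∙∙⊞
∙∙⊚∙⊞
⊞⊞⊞⊞⊞
⊞⊞⊞⊞⊞

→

∙∙∙⊞⊞
∙∙∙⊞⊞
∙∙⊚⊞⊞
⊞⊞⊞⊞⊞
⊞⊞⊞⊞⊞

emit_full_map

⊞∙∙⊕∙∙??
⊞∙∙∙∙∙⊞⊞
⊞∙∙∙∙∙⊞⊞
⊞∙∙∙∙⊚⊞⊞
⊞⊞⊞⊞⊞⊞⊞⊞
⊞⊞⊞⊞⊞⊞⊞⊞

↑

⊕∙∙⊞⊞
∙∙∙⊞⊞
∙∙⊚⊞⊞
∙∙∙⊞⊞
⊞⊞⊞⊞⊞


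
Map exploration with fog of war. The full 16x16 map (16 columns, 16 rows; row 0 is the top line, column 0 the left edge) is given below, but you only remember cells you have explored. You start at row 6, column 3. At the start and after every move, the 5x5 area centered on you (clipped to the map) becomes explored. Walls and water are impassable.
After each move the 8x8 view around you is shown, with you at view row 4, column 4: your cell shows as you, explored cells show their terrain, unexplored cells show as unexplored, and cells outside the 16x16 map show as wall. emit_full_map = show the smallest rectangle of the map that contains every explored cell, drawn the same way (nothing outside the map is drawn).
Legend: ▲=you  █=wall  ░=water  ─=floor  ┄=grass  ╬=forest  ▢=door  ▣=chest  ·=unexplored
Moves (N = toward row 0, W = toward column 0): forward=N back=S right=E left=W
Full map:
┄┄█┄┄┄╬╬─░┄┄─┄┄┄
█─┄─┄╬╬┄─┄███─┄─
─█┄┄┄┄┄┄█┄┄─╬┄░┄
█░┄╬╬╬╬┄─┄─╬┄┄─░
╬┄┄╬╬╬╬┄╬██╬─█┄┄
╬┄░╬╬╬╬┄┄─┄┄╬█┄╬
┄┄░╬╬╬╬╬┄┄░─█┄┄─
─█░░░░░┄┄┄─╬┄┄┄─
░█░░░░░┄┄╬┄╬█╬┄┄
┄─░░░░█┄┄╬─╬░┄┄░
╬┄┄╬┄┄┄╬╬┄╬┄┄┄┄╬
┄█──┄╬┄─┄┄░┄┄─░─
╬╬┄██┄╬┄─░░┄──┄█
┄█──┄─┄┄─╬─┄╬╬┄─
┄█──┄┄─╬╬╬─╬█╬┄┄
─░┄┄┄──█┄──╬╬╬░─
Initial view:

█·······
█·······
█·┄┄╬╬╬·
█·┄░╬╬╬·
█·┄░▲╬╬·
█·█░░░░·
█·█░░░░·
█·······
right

········
········
·┄┄╬╬╬╬·
·┄░╬╬╬╬·
·┄░╬▲╬╬·
·█░░░░░·
·█░░░░░·
········

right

········
········
┄┄╬╬╬╬┄·
┄░╬╬╬╬┄·
┄░╬╬▲╬╬·
█░░░░░┄·
█░░░░░┄·
········

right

········
········
┄╬╬╬╬┄╬·
░╬╬╬╬┄┄·
░╬╬╬▲╬┄·
░░░░░┄┄·
░░░░░┄┄·
········

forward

········
········
··╬╬╬┄─·
┄╬╬╬╬┄╬·
░╬╬╬▲┄┄·
░╬╬╬╬╬┄·
░░░░░┄┄·
░░░░░┄┄·

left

········
········
··╬╬╬╬┄─
┄┄╬╬╬╬┄╬
┄░╬╬▲╬┄┄
┄░╬╬╬╬╬┄
█░░░░░┄┄
█░░░░░┄┄

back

········
··╬╬╬╬┄─
┄┄╬╬╬╬┄╬
┄░╬╬╬╬┄┄
┄░╬╬▲╬╬┄
█░░░░░┄┄
█░░░░░┄┄
········

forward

········
········
··╬╬╬╬┄─
┄┄╬╬╬╬┄╬
┄░╬╬▲╬┄┄
┄░╬╬╬╬╬┄
█░░░░░┄┄
█░░░░░┄┄

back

········
··╬╬╬╬┄─
┄┄╬╬╬╬┄╬
┄░╬╬╬╬┄┄
┄░╬╬▲╬╬┄
█░░░░░┄┄
█░░░░░┄┄
········

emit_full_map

··╬╬╬╬┄─
┄┄╬╬╬╬┄╬
┄░╬╬╬╬┄┄
┄░╬╬▲╬╬┄
█░░░░░┄┄
█░░░░░┄┄


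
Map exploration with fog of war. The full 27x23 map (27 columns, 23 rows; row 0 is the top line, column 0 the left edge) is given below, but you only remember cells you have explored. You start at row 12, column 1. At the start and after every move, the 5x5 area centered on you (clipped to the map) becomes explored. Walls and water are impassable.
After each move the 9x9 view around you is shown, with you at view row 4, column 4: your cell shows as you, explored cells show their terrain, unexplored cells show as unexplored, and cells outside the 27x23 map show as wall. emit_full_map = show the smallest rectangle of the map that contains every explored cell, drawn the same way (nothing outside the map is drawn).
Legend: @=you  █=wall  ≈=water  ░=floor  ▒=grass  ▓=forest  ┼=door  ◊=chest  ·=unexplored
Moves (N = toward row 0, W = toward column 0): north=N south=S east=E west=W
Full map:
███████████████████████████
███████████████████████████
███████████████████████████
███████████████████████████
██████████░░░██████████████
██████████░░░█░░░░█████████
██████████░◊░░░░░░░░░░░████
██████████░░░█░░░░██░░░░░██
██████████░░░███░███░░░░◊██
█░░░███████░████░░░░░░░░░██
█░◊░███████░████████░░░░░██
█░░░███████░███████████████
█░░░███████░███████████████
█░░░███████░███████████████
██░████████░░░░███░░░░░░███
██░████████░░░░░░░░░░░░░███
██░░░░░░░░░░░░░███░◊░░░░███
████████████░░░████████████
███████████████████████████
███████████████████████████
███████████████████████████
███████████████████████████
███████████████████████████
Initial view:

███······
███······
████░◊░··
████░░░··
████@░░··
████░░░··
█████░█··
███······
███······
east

██·······
██·······
███░◊░█··
███░░░█··
███░@░█··
███░░░█··
████░██··
██·······
██·······

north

██·······
██·······
███░░░█··
███░◊░█··
███░@░█··
███░░░█··
███░░░█··
████░██··
██·······

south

██·······
███░░░█··
███░◊░█··
███░░░█··
███░@░█··
███░░░█··
████░██··
██·······
██·······

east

█········
██░░░█···
██░◊░██··
██░░░██··
██░░@██··
██░░░██··
███░███··
█········
█········

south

██░░░█···
██░◊░██··
██░░░██··
██░░░██··
██░░@██··
███░███··
█·█░███··
█········
█········

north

█········
██░░░█···
██░◊░██··
██░░░██··
██░░@██··
██░░░██··
███░███··
█·█░███··
█········

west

██·······
███░░░█··
███░◊░██·
███░░░██·
███░@░██·
███░░░██·
████░███·
██·█░███·
██·······

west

███······
████░░░█·
████░◊░██
████░░░██
████@░░██
████░░░██
█████░███
███·█░███
███······

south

████░░░█·
████░◊░██
████░░░██
████░░░██
████@░░██
█████░███
█████░███
███······
███······

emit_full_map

█░░░█·
█░◊░██
█░░░██
█░░░██
█@░░██
██░███
██░███

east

███░░░█··
███░◊░██·
███░░░██·
███░░░██·
███░@░██·
████░███·
████░███·
██·······
██·······

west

████░░░█·
████░◊░██
████░░░██
████░░░██
████@░░██
█████░███
█████░███
███······
███······

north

███······
████░░░█·
████░◊░██
████░░░██
████@░░██
████░░░██
█████░███
█████░███
███······


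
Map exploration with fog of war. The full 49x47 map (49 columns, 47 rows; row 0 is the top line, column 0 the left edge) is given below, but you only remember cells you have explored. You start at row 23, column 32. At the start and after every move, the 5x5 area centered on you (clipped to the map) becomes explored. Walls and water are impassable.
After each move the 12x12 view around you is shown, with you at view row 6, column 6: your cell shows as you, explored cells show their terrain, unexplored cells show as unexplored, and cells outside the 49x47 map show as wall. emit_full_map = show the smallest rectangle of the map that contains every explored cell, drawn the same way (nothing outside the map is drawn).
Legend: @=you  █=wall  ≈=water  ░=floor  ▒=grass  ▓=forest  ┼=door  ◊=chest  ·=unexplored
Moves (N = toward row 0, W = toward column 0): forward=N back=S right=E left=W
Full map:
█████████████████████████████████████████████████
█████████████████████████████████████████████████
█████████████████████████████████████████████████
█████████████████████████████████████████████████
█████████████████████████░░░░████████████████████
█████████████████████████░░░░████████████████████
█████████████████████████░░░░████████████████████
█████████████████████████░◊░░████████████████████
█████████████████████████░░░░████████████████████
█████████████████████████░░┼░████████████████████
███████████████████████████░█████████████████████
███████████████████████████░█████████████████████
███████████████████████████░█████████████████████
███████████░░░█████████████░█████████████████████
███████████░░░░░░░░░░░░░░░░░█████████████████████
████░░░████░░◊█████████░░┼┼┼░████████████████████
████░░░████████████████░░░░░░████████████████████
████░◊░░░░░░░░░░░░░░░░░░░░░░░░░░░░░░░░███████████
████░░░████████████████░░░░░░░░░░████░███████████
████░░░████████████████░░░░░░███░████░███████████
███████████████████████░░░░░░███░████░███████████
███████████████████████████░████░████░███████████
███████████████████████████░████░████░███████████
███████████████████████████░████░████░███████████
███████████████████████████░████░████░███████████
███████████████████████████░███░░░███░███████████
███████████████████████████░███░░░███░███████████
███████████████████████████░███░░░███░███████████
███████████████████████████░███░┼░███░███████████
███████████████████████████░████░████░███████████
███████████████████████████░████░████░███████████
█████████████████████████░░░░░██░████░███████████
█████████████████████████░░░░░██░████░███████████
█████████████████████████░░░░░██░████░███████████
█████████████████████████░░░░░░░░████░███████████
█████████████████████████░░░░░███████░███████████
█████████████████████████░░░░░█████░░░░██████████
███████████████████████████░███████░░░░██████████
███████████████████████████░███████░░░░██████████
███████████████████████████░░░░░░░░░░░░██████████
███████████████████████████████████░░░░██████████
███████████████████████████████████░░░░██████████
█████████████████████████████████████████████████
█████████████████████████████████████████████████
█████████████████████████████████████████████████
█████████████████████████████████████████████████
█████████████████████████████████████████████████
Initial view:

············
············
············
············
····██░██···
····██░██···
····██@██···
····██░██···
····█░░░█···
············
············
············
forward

············
············
············
············
····██░██···
····██░██···
····██@██···
····██░██···
····██░██···
····█░░░█···
············
············

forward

············
············
············
············
····██░██···
····██░██···
····██@██···
····██░██···
····██░██···
····██░██···
····█░░░█···
············

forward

············
············
············
············
····░░░██···
····██░██···
····██@██···
····██░██···
····██░██···
····██░██···
····██░██···
····█░░░█···

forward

············
············
············
············
····░░░░░···
····░░░██···
····██@██···
····██░██···
····██░██···
····██░██···
····██░██···
····██░██···

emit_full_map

░░░░░
░░░██
██@██
██░██
██░██
██░██
██░██
██░██
█░░░█

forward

············
············
············
············
····█████···
····░░░░░···
····░░@██···
····██░██···
····██░██···
····██░██···
····██░██···
····██░██···

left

············
············
············
············
····██████··
····░░░░░░··
····░░@░██··
····███░██··
····███░██··
·····██░██··
·····██░██··
·····██░██··

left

············
············
············
············
····░██████·
····░░░░░░░·
····░░@░░██·
····░███░██·
····░███░██·
······██░██·
······██░██·
······██░██·

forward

············
············
············
············
····░████···
····░██████·
····░░@░░░░·
····░░░░░██·
····░███░██·
····░███░██·
······██░██·
······██░██·

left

············
············
············
············
····┼░████··
····░░██████
····░░@░░░░░
····░░░░░░██
····░░███░██
·····░███░██
·······██░██
·······██░██

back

············
············
············
····┼░████··
····░░██████
····░░░░░░░░
····░░@░░░██
····░░███░██
····░░███░██
·······██░██
·······██░██
·······██░██

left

············
············
············
·····┼░████·
····░░░█████
····░░░░░░░░
····░░@░░░░█
····░░░███░█
····░░░███░█
········██░█
········██░█
········██░█

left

············
············
············
······┼░████
····░░░░████
····░░░░░░░░
····░░@░░░░░
····░░░░███░
····░░░░███░
·········██░
·········██░
·········██░

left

············
············
············
·······┼░███
····░░░░░███
····░░░░░░░░
····░░@░░░░░
····░░░░░███
····░░░░░███
··········██
··········██
··········██

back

············
············
·······┼░███
····░░░░░███
····░░░░░░░░
····░░░░░░░░
····░░@░░███
····░░░░░███
····███░█·██
··········██
··········██
··········██

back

············
·······┼░███
····░░░░░███
····░░░░░░░░
····░░░░░░░░
····░░░░░███
····░░@░░███
····███░█·██
····███░█·██
··········██
··········██
··········█░

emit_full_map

···┼░████··
░░░░░██████
░░░░░░░░░░░
░░░░░░░░░██
░░░░░███░██
░░@░░███░██
███░█·██░██
███░█·██░██
······██░██
······██░██
······█░░░█

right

············
······┼░████
···░░░░░████
···░░░░░░░░░
···░░░░░░░░░
···░░░░░███░
···░░░@░███░
···███░████░
···███░████░
·········██░
·········██░
·········█░░

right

············
·····┼░████·
··░░░░░█████
··░░░░░░░░░░
··░░░░░░░░░█
··░░░░░███░█
··░░░░@███░█
··███░████░█
··███░████░█
········██░█
········██░█
········█░░░

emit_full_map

···┼░████··
░░░░░██████
░░░░░░░░░░░
░░░░░░░░░██
░░░░░███░██
░░░░@███░██
███░████░██
███░████░██
······██░██
······██░██
······█░░░█


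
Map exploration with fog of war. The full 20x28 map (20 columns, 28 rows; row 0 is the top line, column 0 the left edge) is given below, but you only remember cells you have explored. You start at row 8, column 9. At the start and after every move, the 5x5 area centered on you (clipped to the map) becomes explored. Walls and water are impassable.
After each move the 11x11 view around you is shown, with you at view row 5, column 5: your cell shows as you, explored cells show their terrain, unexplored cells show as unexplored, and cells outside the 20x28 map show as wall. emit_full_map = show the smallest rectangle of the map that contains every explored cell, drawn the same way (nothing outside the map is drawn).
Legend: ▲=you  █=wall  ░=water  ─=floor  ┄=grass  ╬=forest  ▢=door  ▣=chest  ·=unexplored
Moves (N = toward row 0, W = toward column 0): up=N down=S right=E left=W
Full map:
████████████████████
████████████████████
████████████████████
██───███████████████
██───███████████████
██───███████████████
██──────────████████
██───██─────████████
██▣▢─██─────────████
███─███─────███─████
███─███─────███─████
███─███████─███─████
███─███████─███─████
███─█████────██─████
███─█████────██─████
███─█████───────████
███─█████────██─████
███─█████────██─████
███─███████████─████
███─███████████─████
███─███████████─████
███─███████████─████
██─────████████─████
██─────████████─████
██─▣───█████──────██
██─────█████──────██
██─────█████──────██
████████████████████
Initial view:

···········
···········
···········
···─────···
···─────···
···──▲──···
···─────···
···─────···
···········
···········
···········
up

···········
···········
···········
···█████···
···─────···
···──▲──···
···─────···
···─────···
···─────···
···········
···········

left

···········
···········
···········
···██████··
···──────··
···█─▲───··
···█─────··
···█─────··
····─────··
···········
···········

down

···········
···········
···██████··
···──────··
···█─────··
···█─▲───··
···█─────··
···█─────··
···········
···········
···········

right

···········
···········
··██████···
··──────···
··█─────···
··█──▲──···
··█─────···
··█─────···
···········
···········
···········

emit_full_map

██████
──────
█─────
█──▲──
█─────
█─────

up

···········
···········
···········
··██████···
··──────···
··█──▲──···
··█─────···
··█─────···
··█─────···
···········
···········

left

···········
···········
···········
···██████··
···──────··
···█─▲───··
···█─────··
···█─────··
···█─────··
···········
···········

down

···········
···········
···██████··
···──────··
···█─────··
···█─▲───··
···█─────··
···█─────··
···········
···········
···········

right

···········
···········
··██████···
··──────···
··█─────···
··█──▲──···
··█─────···
··█─────···
···········
···········
···········

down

···········
··██████···
··──────···
··█─────···
··█─────···
··█──▲──···
··█─────···
···████─···
···········
···········
···········

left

···········
···██████··
···──────··
···█─────··
···█─────··
···█─▲───··
···█─────··
···█████─··
···········
···········
···········

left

···········
····██████·
····──────·
···██─────·
···██─────·
···██▲────·
···██─────·
···██████─·
···········
···········
···········

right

···········
···██████··
···──────··
··██─────··
··██─────··
··██─▲───··
··██─────··
··██████─··
···········
···········
···········

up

···········
···········
···██████··
···──────··
··██─────··
··██─▲───··
··██─────··
··██─────··
··██████─··
···········
···········

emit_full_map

·██████
·──────
██─────
██─▲───
██─────
██─────
██████─

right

···········
···········
··██████···
··──────···
·██─────···
·██──▲──···
·██─────···
·██─────···
·██████─···
···········
···········

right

···········
···········
·██████····
·──────█···
██─────█···
██───▲──···
██─────█···
██─────█···
██████─····
···········
···········

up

···········
···········
···········
·███████···
·──────█···
██───▲─█···
██──────···
██─────█···
██─────█···
██████─····
···········

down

···········
···········
·███████···
·──────█···
██─────█···
██───▲──···
██─────█···
██─────█···
██████─····
···········
···········

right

···········
···········
███████····
──────██···
█─────██···
█────▲──···
█─────██···
█─────██···
█████─·····
···········
···········

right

···········
···········
██████·····
─────███···
─────███···
─────▲──···
─────███···
─────███···
████─······
···········
···········

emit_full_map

·███████··
·──────███
██─────███
██─────▲──
██─────███
██─────███
██████─···

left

···········
···········
███████····
──────███··
█─────███··
█────▲───··
█─────███··
█─────███··
█████─·····
···········
···········

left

···········
···········
·███████···
·──────███·
██─────███·
██───▲────·
██─────███·
██─────███·
██████─····
···········
···········

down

···········
·███████···
·──────███·
██─────███·
██────────·
██───▲─███·
██─────███·
██████─█···
···········
···········
···········

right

···········
███████····
──────███··
█─────███··
█────────··
█────▲███··
█─────███··
█████─██···
···········
···········
···········

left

···········
·███████···
·──────███·
██─────███·
██────────·
██───▲─███·
██─────███·
██████─██··
···········
···········
···········

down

·███████···
·──────███·
██─────███·
██────────·
██─────███·
██───▲─███·
██████─██··
···███─█···
···········
···········
···········

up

···········
·███████···
·──────███·
██─────███·
██────────·
██───▲─███·
██─────███·
██████─██··
···███─█···
···········
···········

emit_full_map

·███████··
·──────███
██─────███
██────────
██───▲─███
██─────███
██████─██·
···███─█··


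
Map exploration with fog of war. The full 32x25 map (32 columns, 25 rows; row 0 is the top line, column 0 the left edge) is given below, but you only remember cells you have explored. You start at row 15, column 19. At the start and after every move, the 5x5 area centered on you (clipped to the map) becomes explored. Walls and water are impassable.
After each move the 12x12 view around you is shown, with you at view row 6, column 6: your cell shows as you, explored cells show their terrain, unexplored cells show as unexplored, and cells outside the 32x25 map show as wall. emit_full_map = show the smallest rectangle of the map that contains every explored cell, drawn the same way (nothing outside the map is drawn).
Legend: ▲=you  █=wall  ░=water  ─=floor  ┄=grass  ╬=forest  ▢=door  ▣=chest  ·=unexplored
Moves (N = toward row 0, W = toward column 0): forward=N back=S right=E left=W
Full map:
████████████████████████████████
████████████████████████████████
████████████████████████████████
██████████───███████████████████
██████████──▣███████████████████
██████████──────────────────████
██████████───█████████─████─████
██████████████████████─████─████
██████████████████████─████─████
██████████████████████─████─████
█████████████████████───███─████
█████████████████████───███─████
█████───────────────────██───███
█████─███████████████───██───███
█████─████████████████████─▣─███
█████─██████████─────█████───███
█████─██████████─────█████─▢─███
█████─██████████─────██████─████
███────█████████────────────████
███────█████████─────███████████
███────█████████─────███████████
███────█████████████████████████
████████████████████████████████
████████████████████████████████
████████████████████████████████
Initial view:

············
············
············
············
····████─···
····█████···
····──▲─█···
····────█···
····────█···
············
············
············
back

············
············
············
····████─···
····█████···
····────█···
····──▲─█···
····────█···
····─────···
············
············
············

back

············
············
····████─···
····█████···
····────█···
····────█···
····──▲─█···
····─────···
····────█···
············
············
············

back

············
····████─···
····█████···
····────█···
····────█···
····────█···
····──▲──···
····────█···
····────█···
············
············
············

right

············
···████─····
···█████····
···────█····
···────██···
···────██···
···───▲──···
···────██···
···────██···
············
············
············

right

············
··████─·····
··█████·····
··────█·····
··────███···
··────███···
··────▲──···
··────███···
··────███···
············
············
············

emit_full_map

████─··
█████··
────█··
────███
────███
────▲──
────███
────███

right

············
·████─······
·█████······
·────█······
·────████···
·────████···
·─────▲──···
·────████···
·────████···
············
············
············

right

············
████─·······
█████·······
────█·······
────█████···
────█████···
──────▲──···
────█████···
────█████···
············
············
············

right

············
███─········
████········
───█········
───█████─···
───██████···
──────▲──···
───██████···
───██████···
············
············
············

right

············
██─·········
███·········
──█·········
──█████─▢···
──██████─···
──────▲──···
──███████···
──███████···
············
············
············

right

············
█─··········
██··········
─█··········
─█████─▢─···
─██████─█···
──────▲─█···
─████████···
─████████···
············
············
············

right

···········█
─··········█
█··········█
█··········█
█████─▢─█··█
██████─██··█
──────▲██··█
█████████··█
█████████··█
···········█
···········█
···········█

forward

···········█
···········█
─··········█
█··········█
█···█───█··█
█████─▢─█··█
██████▲██··█
───────██··█
█████████··█
█████████··█
···········█
···········█

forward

···········█
···········█
···········█
─··········█
█···█─▣─█··█
█···█───█··█
█████─▲─█··█
██████─██··█
───────██··█
█████████··█
█████████··█
···········█

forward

···········█
···········█
···········█
···········█
─···█───█··█
█···█─▣─█··█
█···█─▲─█··█
█████─▢─█··█
██████─██··█
───────██··█
█████████··█
█████████··█

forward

···········█
···········█
···········█
···········█
····█───█··█
─···█───█··█
█···█─▲─█··█
█···█───█··█
█████─▢─█··█
██████─██··█
───────██··█
█████████··█

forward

···········█
···········█
···········█
···········█
····██─██··█
····█───█··█
─···█─▲─█··█
█···█─▣─█··█
█···█───█··█
█████─▢─█··█
██████─██··█
───────██··█

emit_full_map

········██─██
········█───█
████─···█─▲─█
█████···█─▣─█
────█···█───█
────█████─▢─█
────██████─██
───────────██
────█████████
────█████████

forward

···········█
···········█
···········█
···········█
····██─██··█
····██─██··█
····█─▲─█··█
─···█───█··█
█···█─▣─█··█
█···█───█··█
█████─▢─█··█
██████─██··█

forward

···········█
···········█
···········█
···········█
····██─██··█
····██─██··█
····██▲██··█
····█───█··█
─···█───█··█
█···█─▣─█··█
█···█───█··█
█████─▢─█··█

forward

···········█
···········█
···········█
···········█
····██─██··█
····██─██··█
····██▲██··█
····██─██··█
····█───█··█
─···█───█··█
█···█─▣─█··█
█···█───█··█

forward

···········█
···········█
···········█
···········█
····██─██··█
····██─██··█
····██▲██··█
····██─██··█
····██─██··█
····█───█··█
─···█───█··█
█···█─▣─█··█

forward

···········█
···········█
···········█
···········█
····██─██··█
····██─██··█
····██▲██··█
····██─██··█
····██─██··█
····██─██··█
····█───█··█
─···█───█··█

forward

···········█
···········█
···········█
···········█
····───██··█
····██─██··█
····██▲██··█
····██─██··█
····██─██··█
····██─██··█
····██─██··█
····█───█··█

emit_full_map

········───██
········██─██
········██▲██
········██─██
········██─██
········██─██
········██─██
········█───█
████─···█───█
█████···█─▣─█
────█···█───█
────█████─▢─█
────██████─██
───────────██
────█████████
────█████████

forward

···········█
···········█
···········█
···········█
····█████··█
····───██··█
····██▲██··█
····██─██··█
····██─██··█
····██─██··█
····██─██··█
····██─██··█

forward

████████████
···········█
···········█
···········█
····█████··█
····█████··█
····──▲██··█
····██─██··█
····██─██··█
····██─██··█
····██─██··█
····██─██··█

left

████████████
············
············
············
····██████··
····██████··
····──▲─██··
····███─██··
····███─██··
·····██─██··
·····██─██··
·····██─██··

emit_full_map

·······██████
·······██████
·······──▲─██
·······███─██
·······███─██
········██─██
········██─██
········██─██
········██─██
········█───█
████─···█───█
█████···█─▣─█
────█···█───█
────█████─▢─█
────██████─██
───────────██
────█████████
────█████████
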